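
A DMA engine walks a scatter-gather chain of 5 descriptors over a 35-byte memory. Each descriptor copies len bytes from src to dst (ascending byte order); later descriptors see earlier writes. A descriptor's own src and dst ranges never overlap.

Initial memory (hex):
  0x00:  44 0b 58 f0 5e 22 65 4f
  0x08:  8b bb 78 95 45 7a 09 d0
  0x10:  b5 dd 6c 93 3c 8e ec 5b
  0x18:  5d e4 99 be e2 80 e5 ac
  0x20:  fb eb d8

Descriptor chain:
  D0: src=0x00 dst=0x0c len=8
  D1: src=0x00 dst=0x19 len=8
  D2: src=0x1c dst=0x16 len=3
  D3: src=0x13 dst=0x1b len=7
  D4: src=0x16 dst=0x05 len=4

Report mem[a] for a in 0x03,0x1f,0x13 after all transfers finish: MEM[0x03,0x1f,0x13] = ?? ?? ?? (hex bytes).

MEM[0x03,0x1f,0x13] = f0 5e 4f

[0] 0x00->0x0c len=8 : 44 0b 58 f0 5e 22 65 4f
[1] 0x00->0x19 len=8 : 44 0b 58 f0 5e 22 65 4f
[2] 0x1c->0x16 len=3 : f0 5e 22
[3] 0x13->0x1b len=7 : 4f 3c 8e f0 5e 22 44
[4] 0x16->0x05 len=4 : f0 5e 22 44
query mem[0x03]=0xf0, mem[0x1f]=0x5e, mem[0x13]=0x4f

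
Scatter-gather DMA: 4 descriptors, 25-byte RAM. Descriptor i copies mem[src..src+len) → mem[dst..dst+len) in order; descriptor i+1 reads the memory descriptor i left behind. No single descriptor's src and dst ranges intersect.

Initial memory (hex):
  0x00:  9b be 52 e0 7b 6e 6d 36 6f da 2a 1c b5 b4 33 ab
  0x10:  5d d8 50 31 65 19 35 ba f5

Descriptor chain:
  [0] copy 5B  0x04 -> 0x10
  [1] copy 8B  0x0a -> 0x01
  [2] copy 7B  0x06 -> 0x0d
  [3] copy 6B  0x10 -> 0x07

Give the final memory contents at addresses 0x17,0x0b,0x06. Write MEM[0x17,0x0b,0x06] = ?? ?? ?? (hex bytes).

MEM[0x17,0x0b,0x06] = ba 6f ab

  after D0: wrote 5B at 0x10 = 7b6e6d366f
  after D1: wrote 8B at 0x01 = 2a1cb5b433ab7b6e
  after D2: wrote 7B at 0x0d = ab7b6eda2a1cb5
  after D3: wrote 6B at 0x07 = da2a1cb56f19
query mem[0x17]=0xba, mem[0x0b]=0x6f, mem[0x06]=0xab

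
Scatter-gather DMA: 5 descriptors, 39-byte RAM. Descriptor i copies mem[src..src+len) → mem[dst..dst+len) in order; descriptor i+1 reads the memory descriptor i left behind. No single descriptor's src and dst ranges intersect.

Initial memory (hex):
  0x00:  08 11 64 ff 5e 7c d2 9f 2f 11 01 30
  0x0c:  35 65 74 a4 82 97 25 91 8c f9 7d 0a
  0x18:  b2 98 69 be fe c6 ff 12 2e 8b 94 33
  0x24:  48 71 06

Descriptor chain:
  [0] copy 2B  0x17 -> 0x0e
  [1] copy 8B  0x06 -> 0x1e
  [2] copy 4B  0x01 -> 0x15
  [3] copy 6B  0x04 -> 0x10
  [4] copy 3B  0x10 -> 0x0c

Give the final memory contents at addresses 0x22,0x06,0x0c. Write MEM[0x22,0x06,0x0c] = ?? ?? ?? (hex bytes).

MEM[0x22,0x06,0x0c] = 01 d2 5e

D0: mem[0x0e..0x0f] <- [0a b2]
D1: mem[0x1e..0x25] <- [d2 9f 2f 11 01 30 35 65]
D2: mem[0x15..0x18] <- [11 64 ff 5e]
D3: mem[0x10..0x15] <- [5e 7c d2 9f 2f 11]
D4: mem[0x0c..0x0e] <- [5e 7c d2]
query mem[0x22]=0x01, mem[0x06]=0xd2, mem[0x0c]=0x5e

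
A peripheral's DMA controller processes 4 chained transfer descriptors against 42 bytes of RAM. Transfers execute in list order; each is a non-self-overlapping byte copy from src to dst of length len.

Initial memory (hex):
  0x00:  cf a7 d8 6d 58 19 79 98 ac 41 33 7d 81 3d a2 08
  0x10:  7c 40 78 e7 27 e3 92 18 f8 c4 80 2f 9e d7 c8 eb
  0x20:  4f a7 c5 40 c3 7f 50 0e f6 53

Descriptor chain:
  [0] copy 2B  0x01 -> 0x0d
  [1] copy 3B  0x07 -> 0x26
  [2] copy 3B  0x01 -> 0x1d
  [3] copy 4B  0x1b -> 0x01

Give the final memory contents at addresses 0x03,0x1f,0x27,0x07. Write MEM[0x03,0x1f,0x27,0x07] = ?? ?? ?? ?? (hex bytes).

MEM[0x03,0x1f,0x27,0x07] = a7 6d ac 98

  after D0: wrote 2B at 0x0d = a7d8
  after D1: wrote 3B at 0x26 = 98ac41
  after D2: wrote 3B at 0x1d = a7d86d
  after D3: wrote 4B at 0x01 = 2f9ea7d8
query mem[0x03]=0xa7, mem[0x1f]=0x6d, mem[0x27]=0xac, mem[0x07]=0x98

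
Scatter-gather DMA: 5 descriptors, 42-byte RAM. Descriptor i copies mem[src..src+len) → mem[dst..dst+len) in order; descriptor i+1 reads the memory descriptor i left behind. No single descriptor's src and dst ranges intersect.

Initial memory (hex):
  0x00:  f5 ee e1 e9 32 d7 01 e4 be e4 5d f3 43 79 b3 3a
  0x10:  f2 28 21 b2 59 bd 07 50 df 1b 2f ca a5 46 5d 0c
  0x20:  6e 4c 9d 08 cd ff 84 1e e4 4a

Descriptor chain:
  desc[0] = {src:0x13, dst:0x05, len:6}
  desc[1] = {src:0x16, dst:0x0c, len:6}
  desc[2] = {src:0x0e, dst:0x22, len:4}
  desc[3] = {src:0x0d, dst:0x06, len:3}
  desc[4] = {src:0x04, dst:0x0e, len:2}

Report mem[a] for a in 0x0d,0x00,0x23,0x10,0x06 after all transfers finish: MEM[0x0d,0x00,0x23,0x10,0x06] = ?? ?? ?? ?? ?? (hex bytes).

MEM[0x0d,0x00,0x23,0x10,0x06] = 50 f5 1b 2f 50

  after D0: wrote 6B at 0x05 = b259bd0750df
  after D1: wrote 6B at 0x0c = 0750df1b2fca
  after D2: wrote 4B at 0x22 = df1b2fca
  after D3: wrote 3B at 0x06 = 50df1b
  after D4: wrote 2B at 0x0e = 32b2
query mem[0x0d]=0x50, mem[0x00]=0xf5, mem[0x23]=0x1b, mem[0x10]=0x2f, mem[0x06]=0x50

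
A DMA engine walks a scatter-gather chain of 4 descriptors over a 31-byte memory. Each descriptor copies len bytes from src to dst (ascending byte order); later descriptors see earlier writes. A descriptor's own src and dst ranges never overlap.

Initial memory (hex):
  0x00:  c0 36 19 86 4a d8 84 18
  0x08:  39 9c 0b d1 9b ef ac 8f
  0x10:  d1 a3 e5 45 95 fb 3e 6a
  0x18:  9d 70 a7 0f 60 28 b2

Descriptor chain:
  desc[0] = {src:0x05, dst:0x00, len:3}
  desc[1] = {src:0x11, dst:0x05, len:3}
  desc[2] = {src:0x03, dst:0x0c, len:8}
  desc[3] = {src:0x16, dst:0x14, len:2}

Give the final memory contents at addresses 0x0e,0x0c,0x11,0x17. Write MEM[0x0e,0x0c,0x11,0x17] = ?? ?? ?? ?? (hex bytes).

MEM[0x0e,0x0c,0x11,0x17] = a3 86 39 6a

[0] 0x05->0x00 len=3 : d8 84 18
[1] 0x11->0x05 len=3 : a3 e5 45
[2] 0x03->0x0c len=8 : 86 4a a3 e5 45 39 9c 0b
[3] 0x16->0x14 len=2 : 3e 6a
query mem[0x0e]=0xa3, mem[0x0c]=0x86, mem[0x11]=0x39, mem[0x17]=0x6a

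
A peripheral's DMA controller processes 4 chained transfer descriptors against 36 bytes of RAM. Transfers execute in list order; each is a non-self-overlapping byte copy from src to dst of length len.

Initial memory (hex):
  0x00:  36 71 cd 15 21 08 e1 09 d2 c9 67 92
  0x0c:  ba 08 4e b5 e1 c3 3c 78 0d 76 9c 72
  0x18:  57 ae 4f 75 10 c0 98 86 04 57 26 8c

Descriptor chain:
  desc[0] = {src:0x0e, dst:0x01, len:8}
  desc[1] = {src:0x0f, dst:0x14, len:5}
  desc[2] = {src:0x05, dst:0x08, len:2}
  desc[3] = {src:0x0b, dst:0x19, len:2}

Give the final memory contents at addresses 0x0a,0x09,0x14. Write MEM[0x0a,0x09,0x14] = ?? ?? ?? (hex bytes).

#0 dst[0x01+8] := {0x4e,0xb5,0xe1,0xc3,0x3c,0x78,0x0d,0x76}
#1 dst[0x14+5] := {0xb5,0xe1,0xc3,0x3c,0x78}
#2 dst[0x08+2] := {0x3c,0x78}
#3 dst[0x19+2] := {0x92,0xba}
query mem[0x0a]=0x67, mem[0x09]=0x78, mem[0x14]=0xb5

MEM[0x0a,0x09,0x14] = 67 78 b5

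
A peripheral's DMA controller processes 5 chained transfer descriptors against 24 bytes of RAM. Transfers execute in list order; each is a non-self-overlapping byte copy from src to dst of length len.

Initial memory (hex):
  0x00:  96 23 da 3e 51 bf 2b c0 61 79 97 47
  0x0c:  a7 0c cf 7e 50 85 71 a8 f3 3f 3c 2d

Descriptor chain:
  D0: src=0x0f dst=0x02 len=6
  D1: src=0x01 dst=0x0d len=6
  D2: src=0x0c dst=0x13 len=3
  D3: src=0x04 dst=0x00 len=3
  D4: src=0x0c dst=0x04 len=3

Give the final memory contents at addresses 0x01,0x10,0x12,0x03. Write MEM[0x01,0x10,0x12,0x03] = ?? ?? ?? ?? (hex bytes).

[0] 0x0f->0x02 len=6 : 7e 50 85 71 a8 f3
[1] 0x01->0x0d len=6 : 23 7e 50 85 71 a8
[2] 0x0c->0x13 len=3 : a7 23 7e
[3] 0x04->0x00 len=3 : 85 71 a8
[4] 0x0c->0x04 len=3 : a7 23 7e
query mem[0x01]=0x71, mem[0x10]=0x85, mem[0x12]=0xa8, mem[0x03]=0x50

MEM[0x01,0x10,0x12,0x03] = 71 85 a8 50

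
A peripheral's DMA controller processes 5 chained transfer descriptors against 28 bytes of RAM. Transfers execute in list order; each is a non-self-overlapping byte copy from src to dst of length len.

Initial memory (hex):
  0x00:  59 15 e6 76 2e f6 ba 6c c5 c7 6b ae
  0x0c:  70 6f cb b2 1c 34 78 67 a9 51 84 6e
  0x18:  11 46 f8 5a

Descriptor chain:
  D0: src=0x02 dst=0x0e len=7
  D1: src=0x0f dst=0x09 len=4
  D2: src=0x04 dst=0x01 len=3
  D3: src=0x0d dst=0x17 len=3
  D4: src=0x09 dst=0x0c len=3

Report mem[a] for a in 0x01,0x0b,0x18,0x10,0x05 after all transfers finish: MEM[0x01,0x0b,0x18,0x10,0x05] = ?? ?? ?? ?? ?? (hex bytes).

  after D0: wrote 7B at 0x0e = e6762ef6ba6cc5
  after D1: wrote 4B at 0x09 = 762ef6ba
  after D2: wrote 3B at 0x01 = 2ef6ba
  after D3: wrote 3B at 0x17 = 6fe676
  after D4: wrote 3B at 0x0c = 762ef6
query mem[0x01]=0x2e, mem[0x0b]=0xf6, mem[0x18]=0xe6, mem[0x10]=0x2e, mem[0x05]=0xf6

MEM[0x01,0x0b,0x18,0x10,0x05] = 2e f6 e6 2e f6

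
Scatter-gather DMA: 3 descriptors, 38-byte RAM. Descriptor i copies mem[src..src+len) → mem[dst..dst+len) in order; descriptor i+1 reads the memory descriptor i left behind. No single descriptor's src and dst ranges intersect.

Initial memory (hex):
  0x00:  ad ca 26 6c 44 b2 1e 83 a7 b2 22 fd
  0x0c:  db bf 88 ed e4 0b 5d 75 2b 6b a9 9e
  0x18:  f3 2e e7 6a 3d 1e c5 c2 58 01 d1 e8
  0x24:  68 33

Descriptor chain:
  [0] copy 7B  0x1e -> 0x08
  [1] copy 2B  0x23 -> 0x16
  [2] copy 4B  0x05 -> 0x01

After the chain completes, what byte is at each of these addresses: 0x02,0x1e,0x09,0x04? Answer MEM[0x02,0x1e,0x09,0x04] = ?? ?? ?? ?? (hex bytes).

MEM[0x02,0x1e,0x09,0x04] = 1e c5 c2 c5

  after D0: wrote 7B at 0x08 = c5c25801d1e868
  after D1: wrote 2B at 0x16 = e868
  after D2: wrote 4B at 0x01 = b21e83c5
query mem[0x02]=0x1e, mem[0x1e]=0xc5, mem[0x09]=0xc2, mem[0x04]=0xc5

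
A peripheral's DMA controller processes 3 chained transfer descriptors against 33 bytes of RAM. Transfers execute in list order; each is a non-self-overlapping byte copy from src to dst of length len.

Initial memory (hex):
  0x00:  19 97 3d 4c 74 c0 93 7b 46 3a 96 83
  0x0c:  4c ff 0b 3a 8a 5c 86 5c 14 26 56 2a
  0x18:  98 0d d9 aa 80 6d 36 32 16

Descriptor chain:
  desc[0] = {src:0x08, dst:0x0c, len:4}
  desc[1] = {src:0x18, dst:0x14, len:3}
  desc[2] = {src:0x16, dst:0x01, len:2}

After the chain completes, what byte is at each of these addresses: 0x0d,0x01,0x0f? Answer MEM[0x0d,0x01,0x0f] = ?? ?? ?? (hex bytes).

  after D0: wrote 4B at 0x0c = 463a9683
  after D1: wrote 3B at 0x14 = 980dd9
  after D2: wrote 2B at 0x01 = d92a
query mem[0x0d]=0x3a, mem[0x01]=0xd9, mem[0x0f]=0x83

MEM[0x0d,0x01,0x0f] = 3a d9 83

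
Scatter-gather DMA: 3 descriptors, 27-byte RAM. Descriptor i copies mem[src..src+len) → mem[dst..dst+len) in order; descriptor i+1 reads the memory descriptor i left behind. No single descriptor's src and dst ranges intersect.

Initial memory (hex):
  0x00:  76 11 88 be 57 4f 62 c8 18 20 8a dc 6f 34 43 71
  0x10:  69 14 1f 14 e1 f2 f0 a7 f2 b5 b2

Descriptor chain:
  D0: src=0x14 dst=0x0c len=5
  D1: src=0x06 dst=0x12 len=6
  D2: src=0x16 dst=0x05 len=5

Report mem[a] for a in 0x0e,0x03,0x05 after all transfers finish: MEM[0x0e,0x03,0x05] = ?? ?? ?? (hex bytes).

#0 dst[0x0c+5] := {0xe1,0xf2,0xf0,0xa7,0xf2}
#1 dst[0x12+6] := {0x62,0xc8,0x18,0x20,0x8a,0xdc}
#2 dst[0x05+5] := {0x8a,0xdc,0xf2,0xb5,0xb2}
query mem[0x0e]=0xf0, mem[0x03]=0xbe, mem[0x05]=0x8a

MEM[0x0e,0x03,0x05] = f0 be 8a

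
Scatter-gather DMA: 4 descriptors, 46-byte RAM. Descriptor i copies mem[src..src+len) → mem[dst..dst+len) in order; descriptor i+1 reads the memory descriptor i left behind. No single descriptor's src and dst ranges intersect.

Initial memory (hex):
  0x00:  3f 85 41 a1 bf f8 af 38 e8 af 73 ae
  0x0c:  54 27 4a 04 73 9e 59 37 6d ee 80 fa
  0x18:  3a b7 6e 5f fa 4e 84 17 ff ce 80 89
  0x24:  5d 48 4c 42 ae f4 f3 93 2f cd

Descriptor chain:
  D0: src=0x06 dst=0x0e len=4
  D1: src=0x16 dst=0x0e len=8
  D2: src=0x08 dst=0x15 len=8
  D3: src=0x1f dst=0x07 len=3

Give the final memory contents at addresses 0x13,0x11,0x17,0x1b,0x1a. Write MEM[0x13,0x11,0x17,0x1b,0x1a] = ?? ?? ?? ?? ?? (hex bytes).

MEM[0x13,0x11,0x17,0x1b,0x1a] = 5f b7 73 80 27

[0] 0x06->0x0e len=4 : af 38 e8 af
[1] 0x16->0x0e len=8 : 80 fa 3a b7 6e 5f fa 4e
[2] 0x08->0x15 len=8 : e8 af 73 ae 54 27 80 fa
[3] 0x1f->0x07 len=3 : 17 ff ce
query mem[0x13]=0x5f, mem[0x11]=0xb7, mem[0x17]=0x73, mem[0x1b]=0x80, mem[0x1a]=0x27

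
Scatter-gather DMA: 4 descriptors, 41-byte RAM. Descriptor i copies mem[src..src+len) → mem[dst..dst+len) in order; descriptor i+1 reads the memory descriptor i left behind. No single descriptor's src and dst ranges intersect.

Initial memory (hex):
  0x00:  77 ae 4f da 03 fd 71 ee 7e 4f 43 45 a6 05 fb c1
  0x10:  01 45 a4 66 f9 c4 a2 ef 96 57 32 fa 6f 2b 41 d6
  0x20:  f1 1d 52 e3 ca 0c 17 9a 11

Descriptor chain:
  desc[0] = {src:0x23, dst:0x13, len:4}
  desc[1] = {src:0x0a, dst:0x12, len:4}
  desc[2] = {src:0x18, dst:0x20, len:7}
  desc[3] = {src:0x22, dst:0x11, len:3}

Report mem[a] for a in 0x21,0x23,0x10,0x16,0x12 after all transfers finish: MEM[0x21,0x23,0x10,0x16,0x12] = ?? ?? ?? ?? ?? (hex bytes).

#0 dst[0x13+4] := {0xe3,0xca,0x0c,0x17}
#1 dst[0x12+4] := {0x43,0x45,0xa6,0x05}
#2 dst[0x20+7] := {0x96,0x57,0x32,0xfa,0x6f,0x2b,0x41}
#3 dst[0x11+3] := {0x32,0xfa,0x6f}
query mem[0x21]=0x57, mem[0x23]=0xfa, mem[0x10]=0x01, mem[0x16]=0x17, mem[0x12]=0xfa

MEM[0x21,0x23,0x10,0x16,0x12] = 57 fa 01 17 fa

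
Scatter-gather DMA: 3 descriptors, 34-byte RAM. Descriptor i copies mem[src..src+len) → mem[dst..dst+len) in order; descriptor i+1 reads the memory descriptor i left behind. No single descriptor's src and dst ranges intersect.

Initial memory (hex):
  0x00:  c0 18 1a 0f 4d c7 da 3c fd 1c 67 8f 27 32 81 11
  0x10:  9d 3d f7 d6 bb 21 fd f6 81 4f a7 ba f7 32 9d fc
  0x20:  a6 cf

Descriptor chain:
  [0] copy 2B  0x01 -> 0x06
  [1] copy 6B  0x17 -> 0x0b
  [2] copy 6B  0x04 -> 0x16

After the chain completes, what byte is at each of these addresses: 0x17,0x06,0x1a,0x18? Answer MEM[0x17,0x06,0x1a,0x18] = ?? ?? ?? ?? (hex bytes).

MEM[0x17,0x06,0x1a,0x18] = c7 18 fd 18

#0 dst[0x06+2] := {0x18,0x1a}
#1 dst[0x0b+6] := {0xf6,0x81,0x4f,0xa7,0xba,0xf7}
#2 dst[0x16+6] := {0x4d,0xc7,0x18,0x1a,0xfd,0x1c}
query mem[0x17]=0xc7, mem[0x06]=0x18, mem[0x1a]=0xfd, mem[0x18]=0x18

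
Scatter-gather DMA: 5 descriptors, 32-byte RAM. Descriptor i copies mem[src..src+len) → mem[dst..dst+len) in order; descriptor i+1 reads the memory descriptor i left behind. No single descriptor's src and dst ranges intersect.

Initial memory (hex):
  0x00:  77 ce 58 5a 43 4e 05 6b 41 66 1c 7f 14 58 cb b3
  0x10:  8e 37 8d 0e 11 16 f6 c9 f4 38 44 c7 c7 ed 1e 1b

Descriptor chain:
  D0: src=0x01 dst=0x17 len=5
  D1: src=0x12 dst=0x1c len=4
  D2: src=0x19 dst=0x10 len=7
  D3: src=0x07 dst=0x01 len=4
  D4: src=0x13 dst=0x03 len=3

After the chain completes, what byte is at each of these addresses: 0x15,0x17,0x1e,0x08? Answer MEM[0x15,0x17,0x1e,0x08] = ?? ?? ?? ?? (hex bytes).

MEM[0x15,0x17,0x1e,0x08] = 11 ce 11 41

#0 dst[0x17+5] := {0xce,0x58,0x5a,0x43,0x4e}
#1 dst[0x1c+4] := {0x8d,0x0e,0x11,0x16}
#2 dst[0x10+7] := {0x5a,0x43,0x4e,0x8d,0x0e,0x11,0x16}
#3 dst[0x01+4] := {0x6b,0x41,0x66,0x1c}
#4 dst[0x03+3] := {0x8d,0x0e,0x11}
query mem[0x15]=0x11, mem[0x17]=0xce, mem[0x1e]=0x11, mem[0x08]=0x41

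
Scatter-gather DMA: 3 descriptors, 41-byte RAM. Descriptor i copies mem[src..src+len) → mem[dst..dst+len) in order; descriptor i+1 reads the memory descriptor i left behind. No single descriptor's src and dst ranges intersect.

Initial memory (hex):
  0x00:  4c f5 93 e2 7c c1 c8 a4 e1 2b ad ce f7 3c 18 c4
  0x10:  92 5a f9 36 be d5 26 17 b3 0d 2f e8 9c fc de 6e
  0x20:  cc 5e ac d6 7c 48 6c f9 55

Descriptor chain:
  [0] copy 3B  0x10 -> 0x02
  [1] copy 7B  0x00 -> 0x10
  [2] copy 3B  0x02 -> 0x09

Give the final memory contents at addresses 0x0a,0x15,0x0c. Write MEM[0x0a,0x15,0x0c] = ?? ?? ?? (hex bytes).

D0: mem[0x02..0x04] <- [92 5a f9]
D1: mem[0x10..0x16] <- [4c f5 92 5a f9 c1 c8]
D2: mem[0x09..0x0b] <- [92 5a f9]
query mem[0x0a]=0x5a, mem[0x15]=0xc1, mem[0x0c]=0xf7

MEM[0x0a,0x15,0x0c] = 5a c1 f7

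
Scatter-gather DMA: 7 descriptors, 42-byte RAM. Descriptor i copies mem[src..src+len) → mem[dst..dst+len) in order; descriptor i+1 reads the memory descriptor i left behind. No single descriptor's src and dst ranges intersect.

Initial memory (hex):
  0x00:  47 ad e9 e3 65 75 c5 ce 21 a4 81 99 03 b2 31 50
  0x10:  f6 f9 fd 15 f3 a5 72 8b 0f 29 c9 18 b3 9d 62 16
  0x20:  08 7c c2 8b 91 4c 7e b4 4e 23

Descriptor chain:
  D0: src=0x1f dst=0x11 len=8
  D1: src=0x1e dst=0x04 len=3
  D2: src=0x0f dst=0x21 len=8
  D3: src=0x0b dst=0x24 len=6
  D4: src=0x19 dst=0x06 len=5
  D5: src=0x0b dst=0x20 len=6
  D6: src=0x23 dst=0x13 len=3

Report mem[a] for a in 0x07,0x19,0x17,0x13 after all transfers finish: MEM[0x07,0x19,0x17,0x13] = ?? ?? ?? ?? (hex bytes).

MEM[0x07,0x19,0x17,0x13] = c9 29 4c 31

D0: mem[0x11..0x18] <- [16 08 7c c2 8b 91 4c 7e]
D1: mem[0x04..0x06] <- [62 16 08]
D2: mem[0x21..0x28] <- [50 f6 16 08 7c c2 8b 91]
D3: mem[0x24..0x29] <- [99 03 b2 31 50 f6]
D4: mem[0x06..0x0a] <- [29 c9 18 b3 9d]
D5: mem[0x20..0x25] <- [99 03 b2 31 50 f6]
D6: mem[0x13..0x15] <- [31 50 f6]
query mem[0x07]=0xc9, mem[0x19]=0x29, mem[0x17]=0x4c, mem[0x13]=0x31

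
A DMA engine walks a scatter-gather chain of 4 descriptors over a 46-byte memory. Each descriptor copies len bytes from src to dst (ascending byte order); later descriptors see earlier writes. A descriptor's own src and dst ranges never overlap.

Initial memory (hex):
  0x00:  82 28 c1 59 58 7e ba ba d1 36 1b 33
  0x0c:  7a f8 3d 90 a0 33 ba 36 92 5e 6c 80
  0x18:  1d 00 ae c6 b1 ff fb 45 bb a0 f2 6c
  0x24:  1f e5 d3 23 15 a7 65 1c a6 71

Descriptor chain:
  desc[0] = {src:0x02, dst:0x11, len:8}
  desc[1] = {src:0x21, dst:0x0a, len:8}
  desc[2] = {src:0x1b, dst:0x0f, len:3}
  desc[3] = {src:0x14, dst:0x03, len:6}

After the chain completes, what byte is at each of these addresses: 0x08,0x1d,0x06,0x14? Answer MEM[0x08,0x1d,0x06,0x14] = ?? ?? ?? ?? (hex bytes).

D0: mem[0x11..0x18] <- [c1 59 58 7e ba ba d1 36]
D1: mem[0x0a..0x11] <- [a0 f2 6c 1f e5 d3 23 15]
D2: mem[0x0f..0x11] <- [c6 b1 ff]
D3: mem[0x03..0x08] <- [7e ba ba d1 36 00]
query mem[0x08]=0x00, mem[0x1d]=0xff, mem[0x06]=0xd1, mem[0x14]=0x7e

MEM[0x08,0x1d,0x06,0x14] = 00 ff d1 7e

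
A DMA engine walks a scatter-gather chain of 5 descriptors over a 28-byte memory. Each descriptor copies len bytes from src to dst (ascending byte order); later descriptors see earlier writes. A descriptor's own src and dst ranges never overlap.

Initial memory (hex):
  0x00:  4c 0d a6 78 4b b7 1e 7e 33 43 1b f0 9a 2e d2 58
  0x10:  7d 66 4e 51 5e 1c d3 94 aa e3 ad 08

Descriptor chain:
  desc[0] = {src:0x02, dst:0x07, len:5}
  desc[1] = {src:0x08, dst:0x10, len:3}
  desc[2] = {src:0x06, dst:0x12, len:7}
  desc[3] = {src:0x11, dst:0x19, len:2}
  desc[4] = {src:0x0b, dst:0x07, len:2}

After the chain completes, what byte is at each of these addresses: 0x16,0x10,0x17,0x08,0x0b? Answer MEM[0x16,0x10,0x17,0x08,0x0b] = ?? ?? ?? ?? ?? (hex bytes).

MEM[0x16,0x10,0x17,0x08,0x0b] = b7 78 1e 9a 1e

D0: mem[0x07..0x0b] <- [a6 78 4b b7 1e]
D1: mem[0x10..0x12] <- [78 4b b7]
D2: mem[0x12..0x18] <- [1e a6 78 4b b7 1e 9a]
D3: mem[0x19..0x1a] <- [4b 1e]
D4: mem[0x07..0x08] <- [1e 9a]
query mem[0x16]=0xb7, mem[0x10]=0x78, mem[0x17]=0x1e, mem[0x08]=0x9a, mem[0x0b]=0x1e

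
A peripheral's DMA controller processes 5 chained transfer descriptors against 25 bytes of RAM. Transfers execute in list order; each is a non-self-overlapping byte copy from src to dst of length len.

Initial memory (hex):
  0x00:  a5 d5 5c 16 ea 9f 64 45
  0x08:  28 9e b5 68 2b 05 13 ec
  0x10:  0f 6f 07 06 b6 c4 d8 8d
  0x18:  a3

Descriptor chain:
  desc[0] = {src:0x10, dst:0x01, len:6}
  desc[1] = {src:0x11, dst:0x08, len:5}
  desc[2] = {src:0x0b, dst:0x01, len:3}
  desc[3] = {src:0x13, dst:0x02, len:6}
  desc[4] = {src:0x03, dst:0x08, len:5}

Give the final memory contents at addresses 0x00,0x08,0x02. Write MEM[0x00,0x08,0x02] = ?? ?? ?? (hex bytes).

MEM[0x00,0x08,0x02] = a5 b6 06

[0] 0x10->0x01 len=6 : 0f 6f 07 06 b6 c4
[1] 0x11->0x08 len=5 : 6f 07 06 b6 c4
[2] 0x0b->0x01 len=3 : b6 c4 05
[3] 0x13->0x02 len=6 : 06 b6 c4 d8 8d a3
[4] 0x03->0x08 len=5 : b6 c4 d8 8d a3
query mem[0x00]=0xa5, mem[0x08]=0xb6, mem[0x02]=0x06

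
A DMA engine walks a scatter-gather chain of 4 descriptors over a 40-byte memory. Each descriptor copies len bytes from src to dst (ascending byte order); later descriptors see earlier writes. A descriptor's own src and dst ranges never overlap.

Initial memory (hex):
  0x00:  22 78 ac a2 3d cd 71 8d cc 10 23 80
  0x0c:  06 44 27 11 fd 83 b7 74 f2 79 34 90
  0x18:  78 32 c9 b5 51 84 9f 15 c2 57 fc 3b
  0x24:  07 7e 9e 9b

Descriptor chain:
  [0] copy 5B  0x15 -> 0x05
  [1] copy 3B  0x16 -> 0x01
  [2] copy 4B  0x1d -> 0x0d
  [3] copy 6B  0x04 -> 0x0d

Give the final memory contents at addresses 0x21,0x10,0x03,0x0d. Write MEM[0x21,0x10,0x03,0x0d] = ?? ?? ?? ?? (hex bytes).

MEM[0x21,0x10,0x03,0x0d] = 57 90 78 3d

D0: mem[0x05..0x09] <- [79 34 90 78 32]
D1: mem[0x01..0x03] <- [34 90 78]
D2: mem[0x0d..0x10] <- [84 9f 15 c2]
D3: mem[0x0d..0x12] <- [3d 79 34 90 78 32]
query mem[0x21]=0x57, mem[0x10]=0x90, mem[0x03]=0x78, mem[0x0d]=0x3d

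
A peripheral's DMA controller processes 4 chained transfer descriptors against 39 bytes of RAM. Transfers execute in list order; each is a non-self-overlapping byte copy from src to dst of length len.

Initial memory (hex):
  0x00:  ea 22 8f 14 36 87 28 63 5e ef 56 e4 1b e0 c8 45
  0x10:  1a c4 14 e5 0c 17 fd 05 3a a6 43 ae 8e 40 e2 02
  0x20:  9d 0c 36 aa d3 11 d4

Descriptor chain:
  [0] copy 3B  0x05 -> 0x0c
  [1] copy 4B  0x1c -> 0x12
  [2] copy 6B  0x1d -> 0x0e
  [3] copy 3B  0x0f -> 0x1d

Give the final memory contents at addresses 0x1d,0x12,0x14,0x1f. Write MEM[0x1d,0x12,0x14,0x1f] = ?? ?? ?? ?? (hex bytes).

D0: mem[0x0c..0x0e] <- [87 28 63]
D1: mem[0x12..0x15] <- [8e 40 e2 02]
D2: mem[0x0e..0x13] <- [40 e2 02 9d 0c 36]
D3: mem[0x1d..0x1f] <- [e2 02 9d]
query mem[0x1d]=0xe2, mem[0x12]=0x0c, mem[0x14]=0xe2, mem[0x1f]=0x9d

MEM[0x1d,0x12,0x14,0x1f] = e2 0c e2 9d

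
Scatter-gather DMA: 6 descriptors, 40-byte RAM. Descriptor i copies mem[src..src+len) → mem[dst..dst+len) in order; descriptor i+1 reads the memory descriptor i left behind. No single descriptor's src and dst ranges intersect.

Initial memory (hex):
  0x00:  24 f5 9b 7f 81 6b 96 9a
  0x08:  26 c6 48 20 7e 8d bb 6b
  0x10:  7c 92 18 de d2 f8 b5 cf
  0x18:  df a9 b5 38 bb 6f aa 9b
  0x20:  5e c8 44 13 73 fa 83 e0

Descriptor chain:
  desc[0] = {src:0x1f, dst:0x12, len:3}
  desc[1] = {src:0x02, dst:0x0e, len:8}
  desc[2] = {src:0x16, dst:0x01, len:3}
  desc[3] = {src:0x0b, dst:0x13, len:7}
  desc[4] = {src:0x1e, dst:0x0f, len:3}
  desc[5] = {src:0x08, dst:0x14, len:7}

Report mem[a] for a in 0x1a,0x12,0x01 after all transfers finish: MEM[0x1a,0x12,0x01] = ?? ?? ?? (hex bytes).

[0] 0x1f->0x12 len=3 : 9b 5e c8
[1] 0x02->0x0e len=8 : 9b 7f 81 6b 96 9a 26 c6
[2] 0x16->0x01 len=3 : b5 cf df
[3] 0x0b->0x13 len=7 : 20 7e 8d 9b 7f 81 6b
[4] 0x1e->0x0f len=3 : aa 9b 5e
[5] 0x08->0x14 len=7 : 26 c6 48 20 7e 8d 9b
query mem[0x1a]=0x9b, mem[0x12]=0x96, mem[0x01]=0xb5

MEM[0x1a,0x12,0x01] = 9b 96 b5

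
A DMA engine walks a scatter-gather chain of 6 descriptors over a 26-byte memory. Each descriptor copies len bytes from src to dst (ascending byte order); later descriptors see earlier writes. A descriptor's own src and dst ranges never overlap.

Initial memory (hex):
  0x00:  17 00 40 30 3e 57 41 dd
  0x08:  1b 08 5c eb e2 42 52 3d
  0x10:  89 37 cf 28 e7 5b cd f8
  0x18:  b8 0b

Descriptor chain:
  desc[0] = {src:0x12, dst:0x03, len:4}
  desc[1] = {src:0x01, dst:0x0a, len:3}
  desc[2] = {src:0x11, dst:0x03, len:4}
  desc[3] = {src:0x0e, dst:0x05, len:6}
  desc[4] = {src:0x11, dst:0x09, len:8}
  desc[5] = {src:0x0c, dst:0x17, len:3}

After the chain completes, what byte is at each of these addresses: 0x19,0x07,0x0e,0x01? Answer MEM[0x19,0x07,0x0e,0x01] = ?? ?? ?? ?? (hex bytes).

MEM[0x19,0x07,0x0e,0x01] = cd 89 cd 00

[0] 0x12->0x03 len=4 : cf 28 e7 5b
[1] 0x01->0x0a len=3 : 00 40 cf
[2] 0x11->0x03 len=4 : 37 cf 28 e7
[3] 0x0e->0x05 len=6 : 52 3d 89 37 cf 28
[4] 0x11->0x09 len=8 : 37 cf 28 e7 5b cd f8 b8
[5] 0x0c->0x17 len=3 : e7 5b cd
query mem[0x19]=0xcd, mem[0x07]=0x89, mem[0x0e]=0xcd, mem[0x01]=0x00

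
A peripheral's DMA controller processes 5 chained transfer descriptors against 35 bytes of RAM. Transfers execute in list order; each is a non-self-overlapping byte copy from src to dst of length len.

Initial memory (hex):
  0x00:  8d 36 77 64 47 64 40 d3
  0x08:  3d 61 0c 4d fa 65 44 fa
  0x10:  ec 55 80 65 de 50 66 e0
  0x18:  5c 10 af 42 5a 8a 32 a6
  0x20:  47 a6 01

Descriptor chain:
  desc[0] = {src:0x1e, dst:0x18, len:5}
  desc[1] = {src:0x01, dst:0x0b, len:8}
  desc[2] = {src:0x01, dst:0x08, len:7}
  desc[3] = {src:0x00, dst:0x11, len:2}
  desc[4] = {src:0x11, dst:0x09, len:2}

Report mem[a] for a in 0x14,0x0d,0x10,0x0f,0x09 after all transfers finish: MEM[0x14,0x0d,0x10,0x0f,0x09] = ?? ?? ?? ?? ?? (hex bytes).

#0 dst[0x18+5] := {0x32,0xa6,0x47,0xa6,0x01}
#1 dst[0x0b+8] := {0x36,0x77,0x64,0x47,0x64,0x40,0xd3,0x3d}
#2 dst[0x08+7] := {0x36,0x77,0x64,0x47,0x64,0x40,0xd3}
#3 dst[0x11+2] := {0x8d,0x36}
#4 dst[0x09+2] := {0x8d,0x36}
query mem[0x14]=0xde, mem[0x0d]=0x40, mem[0x10]=0x40, mem[0x0f]=0x64, mem[0x09]=0x8d

MEM[0x14,0x0d,0x10,0x0f,0x09] = de 40 40 64 8d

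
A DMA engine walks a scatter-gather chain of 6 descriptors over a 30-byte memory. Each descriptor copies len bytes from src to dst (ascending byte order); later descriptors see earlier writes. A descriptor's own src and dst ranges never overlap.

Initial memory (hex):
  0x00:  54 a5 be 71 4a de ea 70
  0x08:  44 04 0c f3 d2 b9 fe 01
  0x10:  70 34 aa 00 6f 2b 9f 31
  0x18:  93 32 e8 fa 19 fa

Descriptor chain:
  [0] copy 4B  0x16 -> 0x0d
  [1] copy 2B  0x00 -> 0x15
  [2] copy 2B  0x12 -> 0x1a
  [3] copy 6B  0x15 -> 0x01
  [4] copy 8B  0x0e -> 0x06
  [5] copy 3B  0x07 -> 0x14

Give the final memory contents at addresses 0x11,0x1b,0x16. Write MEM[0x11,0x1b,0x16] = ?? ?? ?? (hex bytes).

#0 dst[0x0d+4] := {0x9f,0x31,0x93,0x32}
#1 dst[0x15+2] := {0x54,0xa5}
#2 dst[0x1a+2] := {0xaa,0x00}
#3 dst[0x01+6] := {0x54,0xa5,0x31,0x93,0x32,0xaa}
#4 dst[0x06+8] := {0x31,0x93,0x32,0x34,0xaa,0x00,0x6f,0x54}
#5 dst[0x14+3] := {0x93,0x32,0x34}
query mem[0x11]=0x34, mem[0x1b]=0x00, mem[0x16]=0x34

MEM[0x11,0x1b,0x16] = 34 00 34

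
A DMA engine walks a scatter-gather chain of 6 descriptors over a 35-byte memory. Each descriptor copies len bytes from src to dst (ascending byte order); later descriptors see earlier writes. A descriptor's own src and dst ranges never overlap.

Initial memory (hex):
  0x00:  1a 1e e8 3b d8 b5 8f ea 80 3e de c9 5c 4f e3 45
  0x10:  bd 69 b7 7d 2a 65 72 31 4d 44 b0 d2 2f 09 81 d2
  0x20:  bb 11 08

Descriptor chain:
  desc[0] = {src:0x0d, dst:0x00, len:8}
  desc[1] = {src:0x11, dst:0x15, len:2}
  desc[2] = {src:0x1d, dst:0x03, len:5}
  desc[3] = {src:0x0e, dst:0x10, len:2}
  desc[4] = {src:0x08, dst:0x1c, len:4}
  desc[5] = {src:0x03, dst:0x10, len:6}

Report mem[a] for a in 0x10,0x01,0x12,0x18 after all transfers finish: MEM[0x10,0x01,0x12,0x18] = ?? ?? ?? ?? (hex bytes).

D0: mem[0x00..0x07] <- [4f e3 45 bd 69 b7 7d 2a]
D1: mem[0x15..0x16] <- [69 b7]
D2: mem[0x03..0x07] <- [09 81 d2 bb 11]
D3: mem[0x10..0x11] <- [e3 45]
D4: mem[0x1c..0x1f] <- [80 3e de c9]
D5: mem[0x10..0x15] <- [09 81 d2 bb 11 80]
query mem[0x10]=0x09, mem[0x01]=0xe3, mem[0x12]=0xd2, mem[0x18]=0x4d

MEM[0x10,0x01,0x12,0x18] = 09 e3 d2 4d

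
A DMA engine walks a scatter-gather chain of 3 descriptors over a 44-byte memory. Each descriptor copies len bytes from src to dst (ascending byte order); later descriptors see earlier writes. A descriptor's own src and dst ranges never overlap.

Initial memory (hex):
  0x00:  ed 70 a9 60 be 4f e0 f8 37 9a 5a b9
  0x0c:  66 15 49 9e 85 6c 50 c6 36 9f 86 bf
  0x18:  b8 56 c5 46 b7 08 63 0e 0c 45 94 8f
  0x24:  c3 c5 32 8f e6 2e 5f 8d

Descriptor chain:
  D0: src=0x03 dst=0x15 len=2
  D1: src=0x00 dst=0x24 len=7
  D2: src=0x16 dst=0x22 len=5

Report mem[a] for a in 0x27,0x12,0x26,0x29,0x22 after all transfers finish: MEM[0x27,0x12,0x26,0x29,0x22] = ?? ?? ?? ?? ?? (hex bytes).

  after D0: wrote 2B at 0x15 = 60be
  after D1: wrote 7B at 0x24 = ed70a960be4fe0
  after D2: wrote 5B at 0x22 = bebfb856c5
query mem[0x27]=0x60, mem[0x12]=0x50, mem[0x26]=0xc5, mem[0x29]=0x4f, mem[0x22]=0xbe

MEM[0x27,0x12,0x26,0x29,0x22] = 60 50 c5 4f be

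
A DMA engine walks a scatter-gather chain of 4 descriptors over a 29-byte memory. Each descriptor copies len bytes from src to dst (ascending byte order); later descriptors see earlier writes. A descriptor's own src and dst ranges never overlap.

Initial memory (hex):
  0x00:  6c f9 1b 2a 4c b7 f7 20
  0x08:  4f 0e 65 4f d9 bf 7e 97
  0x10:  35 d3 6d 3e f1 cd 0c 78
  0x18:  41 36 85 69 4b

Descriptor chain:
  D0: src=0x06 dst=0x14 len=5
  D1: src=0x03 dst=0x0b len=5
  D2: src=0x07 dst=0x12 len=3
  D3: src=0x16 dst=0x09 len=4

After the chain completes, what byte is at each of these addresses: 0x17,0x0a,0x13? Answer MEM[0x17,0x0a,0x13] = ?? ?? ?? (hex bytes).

  after D0: wrote 5B at 0x14 = f7204f0e65
  after D1: wrote 5B at 0x0b = 2a4cb7f720
  after D2: wrote 3B at 0x12 = 204f0e
  after D3: wrote 4B at 0x09 = 4f0e6536
query mem[0x17]=0x0e, mem[0x0a]=0x0e, mem[0x13]=0x4f

MEM[0x17,0x0a,0x13] = 0e 0e 4f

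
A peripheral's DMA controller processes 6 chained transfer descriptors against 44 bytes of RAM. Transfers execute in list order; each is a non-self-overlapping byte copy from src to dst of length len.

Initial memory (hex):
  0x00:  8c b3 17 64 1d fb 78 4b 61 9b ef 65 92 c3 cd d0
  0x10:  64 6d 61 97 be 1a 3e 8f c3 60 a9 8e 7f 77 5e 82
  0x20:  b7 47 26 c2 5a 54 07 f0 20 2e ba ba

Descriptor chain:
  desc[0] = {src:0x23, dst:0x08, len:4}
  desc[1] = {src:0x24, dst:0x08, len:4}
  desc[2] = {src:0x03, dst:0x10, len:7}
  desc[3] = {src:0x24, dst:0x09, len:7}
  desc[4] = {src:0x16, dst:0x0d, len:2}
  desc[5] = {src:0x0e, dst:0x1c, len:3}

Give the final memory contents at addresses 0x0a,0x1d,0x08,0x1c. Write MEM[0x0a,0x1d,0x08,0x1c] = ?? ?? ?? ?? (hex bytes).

[0] 0x23->0x08 len=4 : c2 5a 54 07
[1] 0x24->0x08 len=4 : 5a 54 07 f0
[2] 0x03->0x10 len=7 : 64 1d fb 78 4b 5a 54
[3] 0x24->0x09 len=7 : 5a 54 07 f0 20 2e ba
[4] 0x16->0x0d len=2 : 54 8f
[5] 0x0e->0x1c len=3 : 8f ba 64
query mem[0x0a]=0x54, mem[0x1d]=0xba, mem[0x08]=0x5a, mem[0x1c]=0x8f

MEM[0x0a,0x1d,0x08,0x1c] = 54 ba 5a 8f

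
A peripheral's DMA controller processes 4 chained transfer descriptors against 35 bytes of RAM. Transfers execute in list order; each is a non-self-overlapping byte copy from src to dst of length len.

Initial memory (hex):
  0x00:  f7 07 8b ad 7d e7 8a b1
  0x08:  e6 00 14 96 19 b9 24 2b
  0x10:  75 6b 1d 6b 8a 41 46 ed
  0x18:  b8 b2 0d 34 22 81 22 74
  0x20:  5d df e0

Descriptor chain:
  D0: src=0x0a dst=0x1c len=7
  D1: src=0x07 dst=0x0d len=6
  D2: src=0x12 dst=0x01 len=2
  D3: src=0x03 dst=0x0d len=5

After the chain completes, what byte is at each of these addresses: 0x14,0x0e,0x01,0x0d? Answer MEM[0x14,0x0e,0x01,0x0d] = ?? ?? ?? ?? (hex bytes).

D0: mem[0x1c..0x22] <- [14 96 19 b9 24 2b 75]
D1: mem[0x0d..0x12] <- [b1 e6 00 14 96 19]
D2: mem[0x01..0x02] <- [19 6b]
D3: mem[0x0d..0x11] <- [ad 7d e7 8a b1]
query mem[0x14]=0x8a, mem[0x0e]=0x7d, mem[0x01]=0x19, mem[0x0d]=0xad

MEM[0x14,0x0e,0x01,0x0d] = 8a 7d 19 ad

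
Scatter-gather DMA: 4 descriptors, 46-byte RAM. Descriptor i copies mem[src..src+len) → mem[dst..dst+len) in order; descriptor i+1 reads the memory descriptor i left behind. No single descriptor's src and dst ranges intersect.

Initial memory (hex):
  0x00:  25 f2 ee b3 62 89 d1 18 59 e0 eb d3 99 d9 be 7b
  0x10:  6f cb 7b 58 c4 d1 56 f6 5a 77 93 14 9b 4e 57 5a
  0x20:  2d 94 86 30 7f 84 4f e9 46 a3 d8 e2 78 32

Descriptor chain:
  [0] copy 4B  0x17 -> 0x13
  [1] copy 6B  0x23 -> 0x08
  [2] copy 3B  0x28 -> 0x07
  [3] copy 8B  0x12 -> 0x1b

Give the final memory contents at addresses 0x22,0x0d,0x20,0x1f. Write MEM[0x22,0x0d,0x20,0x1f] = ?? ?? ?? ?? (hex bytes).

#0 dst[0x13+4] := {0xf6,0x5a,0x77,0x93}
#1 dst[0x08+6] := {0x30,0x7f,0x84,0x4f,0xe9,0x46}
#2 dst[0x07+3] := {0x46,0xa3,0xd8}
#3 dst[0x1b+8] := {0x7b,0xf6,0x5a,0x77,0x93,0xf6,0x5a,0x77}
query mem[0x22]=0x77, mem[0x0d]=0x46, mem[0x20]=0xf6, mem[0x1f]=0x93

MEM[0x22,0x0d,0x20,0x1f] = 77 46 f6 93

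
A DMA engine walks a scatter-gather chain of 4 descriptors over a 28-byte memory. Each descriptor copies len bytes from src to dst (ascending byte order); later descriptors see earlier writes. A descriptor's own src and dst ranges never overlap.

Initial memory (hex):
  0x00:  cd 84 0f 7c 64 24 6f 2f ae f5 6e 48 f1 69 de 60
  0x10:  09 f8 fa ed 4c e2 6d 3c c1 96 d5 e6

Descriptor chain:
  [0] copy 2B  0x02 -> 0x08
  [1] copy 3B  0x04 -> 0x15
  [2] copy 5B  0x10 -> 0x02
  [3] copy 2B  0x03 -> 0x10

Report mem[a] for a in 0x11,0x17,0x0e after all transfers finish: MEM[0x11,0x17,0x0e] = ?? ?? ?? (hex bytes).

  after D0: wrote 2B at 0x08 = 0f7c
  after D1: wrote 3B at 0x15 = 64246f
  after D2: wrote 5B at 0x02 = 09f8faed4c
  after D3: wrote 2B at 0x10 = f8fa
query mem[0x11]=0xfa, mem[0x17]=0x6f, mem[0x0e]=0xde

MEM[0x11,0x17,0x0e] = fa 6f de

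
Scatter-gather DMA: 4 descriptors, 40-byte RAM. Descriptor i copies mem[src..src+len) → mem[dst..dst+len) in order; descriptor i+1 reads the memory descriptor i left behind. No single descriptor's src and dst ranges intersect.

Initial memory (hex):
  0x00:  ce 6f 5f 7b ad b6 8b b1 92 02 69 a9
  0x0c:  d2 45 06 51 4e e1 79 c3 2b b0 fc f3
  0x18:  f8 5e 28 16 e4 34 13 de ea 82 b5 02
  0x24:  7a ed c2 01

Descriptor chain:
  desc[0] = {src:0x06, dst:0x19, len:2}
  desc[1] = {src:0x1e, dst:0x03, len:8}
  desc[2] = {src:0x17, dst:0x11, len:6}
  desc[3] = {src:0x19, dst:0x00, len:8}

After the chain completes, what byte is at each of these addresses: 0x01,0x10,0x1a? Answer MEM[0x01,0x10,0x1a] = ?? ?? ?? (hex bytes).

MEM[0x01,0x10,0x1a] = b1 4e b1

D0: mem[0x19..0x1a] <- [8b b1]
D1: mem[0x03..0x0a] <- [13 de ea 82 b5 02 7a ed]
D2: mem[0x11..0x16] <- [f3 f8 8b b1 16 e4]
D3: mem[0x00..0x07] <- [8b b1 16 e4 34 13 de ea]
query mem[0x01]=0xb1, mem[0x10]=0x4e, mem[0x1a]=0xb1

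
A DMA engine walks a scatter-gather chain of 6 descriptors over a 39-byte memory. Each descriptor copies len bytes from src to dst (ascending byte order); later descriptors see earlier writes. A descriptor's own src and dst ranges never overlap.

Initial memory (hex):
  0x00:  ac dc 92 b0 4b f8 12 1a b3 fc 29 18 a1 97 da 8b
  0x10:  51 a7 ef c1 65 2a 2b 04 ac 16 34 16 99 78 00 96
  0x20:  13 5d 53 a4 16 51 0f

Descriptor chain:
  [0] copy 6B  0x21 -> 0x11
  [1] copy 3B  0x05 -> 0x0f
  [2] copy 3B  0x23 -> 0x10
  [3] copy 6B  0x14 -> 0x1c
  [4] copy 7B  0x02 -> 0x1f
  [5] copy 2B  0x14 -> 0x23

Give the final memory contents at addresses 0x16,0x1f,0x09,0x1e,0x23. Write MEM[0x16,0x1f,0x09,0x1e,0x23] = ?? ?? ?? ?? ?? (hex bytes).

#0 dst[0x11+6] := {0x5d,0x53,0xa4,0x16,0x51,0x0f}
#1 dst[0x0f+3] := {0xf8,0x12,0x1a}
#2 dst[0x10+3] := {0xa4,0x16,0x51}
#3 dst[0x1c+6] := {0x16,0x51,0x0f,0x04,0xac,0x16}
#4 dst[0x1f+7] := {0x92,0xb0,0x4b,0xf8,0x12,0x1a,0xb3}
#5 dst[0x23+2] := {0x16,0x51}
query mem[0x16]=0x0f, mem[0x1f]=0x92, mem[0x09]=0xfc, mem[0x1e]=0x0f, mem[0x23]=0x16

MEM[0x16,0x1f,0x09,0x1e,0x23] = 0f 92 fc 0f 16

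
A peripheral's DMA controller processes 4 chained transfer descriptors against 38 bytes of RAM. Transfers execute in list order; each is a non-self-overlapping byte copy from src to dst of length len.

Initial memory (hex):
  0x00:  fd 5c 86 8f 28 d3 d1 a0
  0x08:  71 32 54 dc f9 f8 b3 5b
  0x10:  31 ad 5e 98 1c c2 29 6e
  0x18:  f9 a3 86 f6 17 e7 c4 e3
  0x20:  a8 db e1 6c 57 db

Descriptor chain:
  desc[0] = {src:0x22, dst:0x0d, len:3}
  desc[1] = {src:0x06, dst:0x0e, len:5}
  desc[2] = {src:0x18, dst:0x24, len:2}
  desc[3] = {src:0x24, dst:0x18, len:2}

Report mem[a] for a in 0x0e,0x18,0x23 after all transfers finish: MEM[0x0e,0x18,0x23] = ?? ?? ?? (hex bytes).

D0: mem[0x0d..0x0f] <- [e1 6c 57]
D1: mem[0x0e..0x12] <- [d1 a0 71 32 54]
D2: mem[0x24..0x25] <- [f9 a3]
D3: mem[0x18..0x19] <- [f9 a3]
query mem[0x0e]=0xd1, mem[0x18]=0xf9, mem[0x23]=0x6c

MEM[0x0e,0x18,0x23] = d1 f9 6c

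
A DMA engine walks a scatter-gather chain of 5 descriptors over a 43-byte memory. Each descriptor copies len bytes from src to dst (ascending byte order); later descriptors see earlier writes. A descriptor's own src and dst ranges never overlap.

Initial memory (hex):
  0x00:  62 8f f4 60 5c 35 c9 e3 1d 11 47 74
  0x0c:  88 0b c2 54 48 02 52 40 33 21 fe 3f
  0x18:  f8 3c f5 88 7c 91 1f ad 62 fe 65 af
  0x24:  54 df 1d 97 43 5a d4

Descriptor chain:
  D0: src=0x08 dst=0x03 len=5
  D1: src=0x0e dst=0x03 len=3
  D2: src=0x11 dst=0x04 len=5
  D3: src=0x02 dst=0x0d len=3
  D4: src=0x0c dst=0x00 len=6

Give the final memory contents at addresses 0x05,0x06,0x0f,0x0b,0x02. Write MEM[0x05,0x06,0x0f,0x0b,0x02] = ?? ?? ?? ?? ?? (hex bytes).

MEM[0x05,0x06,0x0f,0x0b,0x02] = 02 40 02 74 c2

D0: mem[0x03..0x07] <- [1d 11 47 74 88]
D1: mem[0x03..0x05] <- [c2 54 48]
D2: mem[0x04..0x08] <- [02 52 40 33 21]
D3: mem[0x0d..0x0f] <- [f4 c2 02]
D4: mem[0x00..0x05] <- [88 f4 c2 02 48 02]
query mem[0x05]=0x02, mem[0x06]=0x40, mem[0x0f]=0x02, mem[0x0b]=0x74, mem[0x02]=0xc2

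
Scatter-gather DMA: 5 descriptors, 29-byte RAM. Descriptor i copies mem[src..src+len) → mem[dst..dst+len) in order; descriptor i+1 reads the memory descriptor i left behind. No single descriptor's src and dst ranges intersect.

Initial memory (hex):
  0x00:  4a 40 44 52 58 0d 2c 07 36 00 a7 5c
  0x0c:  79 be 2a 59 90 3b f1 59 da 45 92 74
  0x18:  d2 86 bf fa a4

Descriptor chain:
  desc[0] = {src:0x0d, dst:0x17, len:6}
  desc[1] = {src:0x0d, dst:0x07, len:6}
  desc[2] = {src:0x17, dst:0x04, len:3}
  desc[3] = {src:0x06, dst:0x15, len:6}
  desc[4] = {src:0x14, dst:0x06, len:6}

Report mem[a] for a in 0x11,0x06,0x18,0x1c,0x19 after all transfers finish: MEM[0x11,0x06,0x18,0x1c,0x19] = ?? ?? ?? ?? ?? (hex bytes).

D0: mem[0x17..0x1c] <- [be 2a 59 90 3b f1]
D1: mem[0x07..0x0c] <- [be 2a 59 90 3b f1]
D2: mem[0x04..0x06] <- [be 2a 59]
D3: mem[0x15..0x1a] <- [59 be 2a 59 90 3b]
D4: mem[0x06..0x0b] <- [da 59 be 2a 59 90]
query mem[0x11]=0x3b, mem[0x06]=0xda, mem[0x18]=0x59, mem[0x1c]=0xf1, mem[0x19]=0x90

MEM[0x11,0x06,0x18,0x1c,0x19] = 3b da 59 f1 90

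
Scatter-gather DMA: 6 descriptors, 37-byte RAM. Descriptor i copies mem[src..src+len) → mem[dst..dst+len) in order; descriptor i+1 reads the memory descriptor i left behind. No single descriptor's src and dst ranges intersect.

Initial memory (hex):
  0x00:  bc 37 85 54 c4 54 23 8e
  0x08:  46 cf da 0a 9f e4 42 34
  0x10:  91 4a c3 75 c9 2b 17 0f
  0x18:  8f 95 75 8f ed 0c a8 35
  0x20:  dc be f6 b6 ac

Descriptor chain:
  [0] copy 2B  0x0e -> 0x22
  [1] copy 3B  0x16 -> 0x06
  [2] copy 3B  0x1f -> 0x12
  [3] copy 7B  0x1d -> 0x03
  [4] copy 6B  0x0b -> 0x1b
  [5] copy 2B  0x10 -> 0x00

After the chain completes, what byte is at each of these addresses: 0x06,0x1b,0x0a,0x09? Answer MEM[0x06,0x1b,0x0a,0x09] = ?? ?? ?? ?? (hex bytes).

  after D0: wrote 2B at 0x22 = 4234
  after D1: wrote 3B at 0x06 = 170f8f
  after D2: wrote 3B at 0x12 = 35dcbe
  after D3: wrote 7B at 0x03 = 0ca835dcbe4234
  after D4: wrote 6B at 0x1b = 0a9fe4423491
  after D5: wrote 2B at 0x00 = 914a
query mem[0x06]=0xdc, mem[0x1b]=0x0a, mem[0x0a]=0xda, mem[0x09]=0x34

MEM[0x06,0x1b,0x0a,0x09] = dc 0a da 34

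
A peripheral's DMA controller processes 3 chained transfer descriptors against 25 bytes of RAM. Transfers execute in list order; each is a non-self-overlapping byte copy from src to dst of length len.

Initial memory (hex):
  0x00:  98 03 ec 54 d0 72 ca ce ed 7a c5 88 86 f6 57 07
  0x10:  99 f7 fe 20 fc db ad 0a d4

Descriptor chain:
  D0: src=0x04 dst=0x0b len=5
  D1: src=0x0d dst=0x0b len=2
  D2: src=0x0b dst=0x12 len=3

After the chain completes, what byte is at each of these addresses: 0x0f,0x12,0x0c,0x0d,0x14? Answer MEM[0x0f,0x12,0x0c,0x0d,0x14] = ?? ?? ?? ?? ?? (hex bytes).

D0: mem[0x0b..0x0f] <- [d0 72 ca ce ed]
D1: mem[0x0b..0x0c] <- [ca ce]
D2: mem[0x12..0x14] <- [ca ce ca]
query mem[0x0f]=0xed, mem[0x12]=0xca, mem[0x0c]=0xce, mem[0x0d]=0xca, mem[0x14]=0xca

MEM[0x0f,0x12,0x0c,0x0d,0x14] = ed ca ce ca ca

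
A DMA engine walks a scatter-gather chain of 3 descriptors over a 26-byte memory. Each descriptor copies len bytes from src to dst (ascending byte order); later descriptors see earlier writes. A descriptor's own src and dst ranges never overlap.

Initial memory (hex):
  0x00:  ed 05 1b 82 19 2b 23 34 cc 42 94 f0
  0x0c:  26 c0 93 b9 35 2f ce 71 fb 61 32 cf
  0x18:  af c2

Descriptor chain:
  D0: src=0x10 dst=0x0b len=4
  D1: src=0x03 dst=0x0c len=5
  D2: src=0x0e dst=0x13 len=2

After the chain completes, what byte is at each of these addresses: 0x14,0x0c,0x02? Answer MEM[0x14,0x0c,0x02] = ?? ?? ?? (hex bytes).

MEM[0x14,0x0c,0x02] = 23 82 1b

  after D0: wrote 4B at 0x0b = 352fce71
  after D1: wrote 5B at 0x0c = 82192b2334
  after D2: wrote 2B at 0x13 = 2b23
query mem[0x14]=0x23, mem[0x0c]=0x82, mem[0x02]=0x1b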